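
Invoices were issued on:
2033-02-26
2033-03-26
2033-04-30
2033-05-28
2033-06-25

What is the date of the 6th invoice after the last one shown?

These are Saturdays with 28, 35, 28, 28-day gaps.
Each is the final Saturday of its month — 2033-04-30 is past the 28th, so '4th Saturday' doesn't fit.
Last Saturday of July 2033: 2033-07-30.
Last Saturday of August 2033: 2033-08-27.
September 2033 ends with Saturday 2033-09-24.
Last Saturday of October 2033: 2033-10-29.
November 2033 ends with Saturday 2033-11-26.
December 2033 ends with Saturday 2033-12-31.

2033-12-31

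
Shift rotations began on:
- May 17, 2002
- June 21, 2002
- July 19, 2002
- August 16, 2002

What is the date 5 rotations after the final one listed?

January 17, 2003

All dates are Fridays, 35, 28, 28 days apart.
Specifically, the 3rd Friday of each month.
September 2002 — 3rd Friday is September 20, 2002.
October 2002 — 3rd Friday is October 18, 2002.
November 2002 — 3rd Friday is November 15, 2002.
3rd Friday of December 2002: December 20, 2002.
3rd Friday of January 2003: January 17, 2003.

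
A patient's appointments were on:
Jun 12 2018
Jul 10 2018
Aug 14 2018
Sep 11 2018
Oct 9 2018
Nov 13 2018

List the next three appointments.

Gaps: 28, 35, 28, 28, 35 days — a mix of 28 and 35. Every date is a Tuesday.
Each is the 2nd Tuesday of its month.
2nd Tuesday of December 2018: Dec 11 2018.
2nd Tuesday of January 2019: Jan 8 2019.
February 2019 — 2nd Tuesday is Feb 12 2019.

Dec 11 2018, Jan 8 2019, Feb 12 2019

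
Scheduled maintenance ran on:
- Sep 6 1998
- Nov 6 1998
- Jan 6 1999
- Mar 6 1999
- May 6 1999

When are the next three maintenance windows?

Jul 6 1999, Sep 6 1999, Nov 6 1999

Each date is the 6th; the gaps (61, 61, 59, 61) track the month lengths.
The rule is the 6th of every 2 months.
July 1999: Jul 6 1999.
September 1999: Sep 6 1999.
Next: November 1999 → Nov 6 1999.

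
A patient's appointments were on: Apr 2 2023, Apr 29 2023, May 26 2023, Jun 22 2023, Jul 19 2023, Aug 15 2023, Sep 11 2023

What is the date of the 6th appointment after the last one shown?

Feb 20 2024

Every event comes 27 days after the last (27, 27, 27, 27, 27, 27).
Sep 11 2023 + 27 days = Oct 8 2023.
Oct 8 2023 + 27 days = Nov 4 2023.
Nov 4 2023 + 27 days = Dec 1 2023.
Dec 1 2023 + 27 days = Dec 28 2023.
Dec 28 2023 + 27 days = Jan 24 2024.
Jan 24 2024 + 27 days = Feb 20 2024.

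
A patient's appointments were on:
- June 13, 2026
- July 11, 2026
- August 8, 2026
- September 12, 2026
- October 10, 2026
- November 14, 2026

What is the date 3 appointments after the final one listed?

These are Saturdays at 28- or 35-day spacing (28, 28, 35, 28, 35).
The pattern: 2nd Saturday of the month.
2nd Saturday of December 2026: December 12, 2026.
January 2027 — 2nd Saturday is January 9, 2027.
February 2027 — 2nd Saturday is February 13, 2027.

February 13, 2027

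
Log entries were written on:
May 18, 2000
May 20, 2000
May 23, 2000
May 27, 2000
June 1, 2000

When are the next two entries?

Gaps: 2, 3, 4, 5 days — each gap is 1 larger than the previous one.
Next gap: 6 days. June 1, 2000 + 6 days = June 7, 2000.
Next gap: 7 days. June 7, 2000 + 7 days = June 14, 2000.

June 7, 2000; June 14, 2000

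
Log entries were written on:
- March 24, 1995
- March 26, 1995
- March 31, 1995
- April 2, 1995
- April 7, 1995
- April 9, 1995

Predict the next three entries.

Gaps: 2, 5, 2, 5, 2 days — not constant, but cyclic with period 2.
The events fall on every Friday and Sunday.
Next Friday: April 14, 1995.
Next Sunday: April 16, 1995.
The following Friday is April 21, 1995.

April 14, 1995; April 16, 1995; April 21, 1995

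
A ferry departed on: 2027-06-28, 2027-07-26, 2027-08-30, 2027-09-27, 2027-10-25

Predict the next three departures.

All Mondays; the gaps (28, 35, 28, 28) vary with month length.
This is the last Monday of each month.
Last Monday of November 2027: 2027-11-29.
December 2027 ends with Monday 2027-12-27.
Last Monday of January 2028: 2028-01-31.

2027-11-29, 2027-12-27, 2028-01-31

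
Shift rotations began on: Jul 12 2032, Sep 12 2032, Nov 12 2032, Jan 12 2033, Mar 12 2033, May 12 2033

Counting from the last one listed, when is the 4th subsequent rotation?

The day-of-month is always 12 (62, 61, 61, 59, 61 days between events).
So this recurs on the 12th of every 2 months.
July 2033: Jul 12 2033.
Next: September 2033 → Sep 12 2033.
November 2033: Nov 12 2033.
Next: January 2034 → Jan 12 2034.

Jan 12 2034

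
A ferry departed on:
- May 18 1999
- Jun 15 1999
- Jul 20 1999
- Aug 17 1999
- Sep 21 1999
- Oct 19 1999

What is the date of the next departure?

Nov 16 1999

Gaps: 28, 35, 28, 35, 28 days — a mix of 28 and 35. Every date is a Tuesday.
Each is the 3rd Tuesday of its month.
3rd Tuesday of November 1999: Nov 16 1999.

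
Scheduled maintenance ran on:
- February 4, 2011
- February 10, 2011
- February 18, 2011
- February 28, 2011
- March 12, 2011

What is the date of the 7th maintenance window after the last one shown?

July 30, 2011

Gaps: 6, 8, 10, 12 days — each gap is 2 larger than the previous one.
Next gap: 14 days. March 12, 2011 + 14 days = March 26, 2011.
Next gap: 16 days. March 26, 2011 + 16 days = April 11, 2011.
Next gap: 18 days. April 11, 2011 + 18 days = April 29, 2011.
Next gap: 20 days. April 29, 2011 + 20 days = May 19, 2011.
Next gap: 22 days. May 19, 2011 + 22 days = June 10, 2011.
Next gap: 24 days. June 10, 2011 + 24 days = July 4, 2011.
Next gap: 26 days. July 4, 2011 + 26 days = July 30, 2011.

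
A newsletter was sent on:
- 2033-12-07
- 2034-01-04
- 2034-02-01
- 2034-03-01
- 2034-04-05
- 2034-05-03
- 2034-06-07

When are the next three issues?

Gaps: 28, 28, 28, 35, 28, 35 days — a mix of 28 and 35. Every date is a Wednesday.
Each is the 1st Wednesday of its month.
1st Wednesday of July 2034: 2034-07-05.
August 2034 — 1st Wednesday is 2034-08-02.
1st Wednesday of September 2034: 2034-09-06.

2034-07-05, 2034-08-02, 2034-09-06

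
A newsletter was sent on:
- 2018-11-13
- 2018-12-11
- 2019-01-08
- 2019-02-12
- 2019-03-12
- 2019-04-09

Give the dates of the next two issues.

Gaps: 28, 28, 35, 28, 28 days — a mix of 28 and 35. Every date is a Tuesday.
Each is the 2nd Tuesday of its month.
May 2019 — 2nd Tuesday is 2019-05-14.
June 2019 — 2nd Tuesday is 2019-06-11.

2019-05-14, 2019-06-11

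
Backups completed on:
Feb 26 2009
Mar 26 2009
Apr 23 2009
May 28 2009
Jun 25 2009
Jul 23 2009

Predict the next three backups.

Aug 27 2009, Sep 24 2009, Oct 22 2009

Gaps: 28, 28, 35, 28, 28 days — a mix of 28 and 35. Every date is a Thursday.
Each is the 4th Thursday of its month.
4th Thursday of August 2009: Aug 27 2009.
September 2009 — 4th Thursday is Sep 24 2009.
October 2009 — 4th Thursday is Oct 22 2009.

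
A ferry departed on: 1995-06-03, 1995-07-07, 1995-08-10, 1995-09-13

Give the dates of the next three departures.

1995-10-17, 1995-11-20, 1995-12-24

The spacing is 34, 34, 34 days — always 34 days.
1995-09-13 + 34 days = 1995-10-17.
1995-10-17 + 34 days = 1995-11-20.
1995-11-20 + 34 days = 1995-12-24.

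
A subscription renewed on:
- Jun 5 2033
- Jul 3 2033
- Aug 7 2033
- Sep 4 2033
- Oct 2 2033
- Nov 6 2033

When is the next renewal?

Dec 4 2033

These are Sundays at 28- or 35-day spacing (28, 35, 28, 28, 35).
The pattern: 1st Sunday of the month.
1st Sunday of December 2033: Dec 4 2033.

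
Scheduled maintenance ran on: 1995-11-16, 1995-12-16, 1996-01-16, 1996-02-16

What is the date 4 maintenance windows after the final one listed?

Each date is the 16th; the gaps (30, 31, 31) track the month lengths.
The rule is the 16th of each month.
Next: March 1996 → 1996-03-16.
April 1996: 1996-04-16.
Next: May 1996 → 1996-05-16.
Next: June 1996 → 1996-06-16.

1996-06-16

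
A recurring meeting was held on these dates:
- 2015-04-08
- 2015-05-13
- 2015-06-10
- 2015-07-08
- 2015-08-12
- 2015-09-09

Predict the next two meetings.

2015-10-14, 2015-11-11

Gaps: 35, 28, 28, 35, 28 days — a mix of 28 and 35. Every date is a Wednesday.
Each is the 2nd Wednesday of its month.
October 2015 — 2nd Wednesday is 2015-10-14.
2nd Wednesday of November 2015: 2015-11-11.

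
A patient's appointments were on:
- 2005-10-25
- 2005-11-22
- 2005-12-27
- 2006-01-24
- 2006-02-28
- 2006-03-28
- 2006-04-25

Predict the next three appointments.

2006-05-23, 2006-06-27, 2006-07-25

These are Tuesdays at 28- or 35-day spacing (28, 35, 28, 35, 28, 28).
The pattern: 4th Tuesday of the month.
4th Tuesday of May 2006: 2006-05-23.
4th Tuesday of June 2006: 2006-06-27.
4th Tuesday of July 2006: 2006-07-25.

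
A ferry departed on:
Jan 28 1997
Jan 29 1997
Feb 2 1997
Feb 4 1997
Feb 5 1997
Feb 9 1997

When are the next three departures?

Feb 11 1997, Feb 12 1997, Feb 16 1997

Gaps: 1, 4, 2, 1, 4 days — not constant, but cyclic with period 3.
The events fall on every Tuesday, Wednesday and Sunday.
Next Tuesday: Feb 11 1997.
The following Wednesday is Feb 12 1997.
Next Sunday: Feb 16 1997.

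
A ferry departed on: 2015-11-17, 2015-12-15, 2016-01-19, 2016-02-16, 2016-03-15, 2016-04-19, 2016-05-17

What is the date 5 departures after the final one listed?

2016-10-18

All dates are Tuesdays, 28, 35, 28, 28, 35, 28 days apart.
Specifically, the 3rd Tuesday of each month.
June 2016 — 3rd Tuesday is 2016-06-21.
3rd Tuesday of July 2016: 2016-07-19.
3rd Tuesday of August 2016: 2016-08-16.
September 2016 — 3rd Tuesday is 2016-09-20.
3rd Tuesday of October 2016: 2016-10-18.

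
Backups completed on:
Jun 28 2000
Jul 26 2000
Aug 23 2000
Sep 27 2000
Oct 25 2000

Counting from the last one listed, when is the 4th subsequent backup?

Feb 28 2001

These are Wednesdays at 28- or 35-day spacing (28, 28, 35, 28).
The pattern: 4th Wednesday of the month.
November 2000 — 4th Wednesday is Nov 22 2000.
4th Wednesday of December 2000: Dec 27 2000.
4th Wednesday of January 2001: Jan 24 2001.
4th Wednesday of February 2001: Feb 28 2001.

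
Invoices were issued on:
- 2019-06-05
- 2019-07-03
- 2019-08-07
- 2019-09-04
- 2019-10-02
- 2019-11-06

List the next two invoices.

2019-12-04, 2020-01-01

All dates are Wednesdays, 28, 35, 28, 28, 35 days apart.
Specifically, the 1st Wednesday of each month.
December 2019 — 1st Wednesday is 2019-12-04.
January 2020 — 1st Wednesday is 2020-01-01.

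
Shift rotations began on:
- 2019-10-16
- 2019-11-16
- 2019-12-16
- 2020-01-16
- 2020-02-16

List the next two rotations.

2020-03-16, 2020-04-16

The day-of-month is always 16 (31, 30, 31, 31 days between events).
So this recurs on the 16th of each month.
Next: March 2020 → 2020-03-16.
April 2020: 2020-04-16.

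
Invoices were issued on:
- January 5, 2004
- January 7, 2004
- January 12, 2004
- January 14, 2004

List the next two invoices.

January 19, 2004; January 21, 2004

The gap pattern 2, 5, 2 repeats every 2 events.
These are the Mondays and Wednesdays of each week.
Next Monday: January 19, 2004.
Next Wednesday: January 21, 2004.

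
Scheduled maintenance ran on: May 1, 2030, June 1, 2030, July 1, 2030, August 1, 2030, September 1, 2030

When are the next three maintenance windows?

Gaps: 31, 30, 31, 31 days — not constant. Every event is on the 1st of the month.
Pattern: the 1st of each month.
October 2030: October 1, 2030.
November 2030: November 1, 2030.
December 2030: December 1, 2030.

October 1, 2030; November 1, 2030; December 1, 2030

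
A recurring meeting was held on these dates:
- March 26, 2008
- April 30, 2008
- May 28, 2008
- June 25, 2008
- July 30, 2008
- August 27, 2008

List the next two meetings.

Every date is a Wednesday; gaps 35, 28, 28, 35, 28 days.
Each is the last Wednesday of its month (at least one falls on the 29th or later, ruling out '4th Wednesday').
September 2008 ends with Wednesday September 24, 2008.
October 2008 ends with Wednesday October 29, 2008.

September 24, 2008; October 29, 2008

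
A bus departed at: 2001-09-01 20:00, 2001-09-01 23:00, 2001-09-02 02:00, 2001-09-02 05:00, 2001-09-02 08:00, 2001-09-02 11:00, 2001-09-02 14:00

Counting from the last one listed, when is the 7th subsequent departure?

2001-09-03 11:00

The interval is a steady 3 hours (3, 3, 3, 3, 3, 3).
2001-09-02 14:00 + 3 h = 2001-09-02 17:00.
2001-09-02 17:00 + 3 h = 2001-09-02 20:00.
2001-09-02 20:00 + 3 h = 2001-09-02 23:00.
2001-09-02 23:00 + 3 h = 2001-09-03 02:00.
2001-09-03 02:00 + 3 h = 2001-09-03 05:00.
2001-09-03 05:00 + 3 h = 2001-09-03 08:00.
2001-09-03 08:00 + 3 h = 2001-09-03 11:00.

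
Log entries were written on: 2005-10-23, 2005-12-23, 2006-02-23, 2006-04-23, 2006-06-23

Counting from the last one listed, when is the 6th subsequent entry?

Gaps: 61, 62, 59, 61 days — not constant. Every event is on the 23rd of the month.
Pattern: the 23rd of every 2 months.
Next: August 2006 → 2006-08-23.
Next: October 2006 → 2006-10-23.
Next: December 2006 → 2006-12-23.
February 2007: 2007-02-23.
April 2007: 2007-04-23.
June 2007: 2007-06-23.

2007-06-23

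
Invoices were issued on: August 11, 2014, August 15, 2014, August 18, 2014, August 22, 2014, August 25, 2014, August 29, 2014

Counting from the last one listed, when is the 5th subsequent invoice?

The gap pattern 4, 3, 4, 3, 4 repeats every 2 events.
These are the Mondays and Fridays of each week.
The following Monday is September 1, 2014.
The following Friday is September 5, 2014.
The following Monday is September 8, 2014.
The following Friday is September 12, 2014.
Next Monday: September 15, 2014.

September 15, 2014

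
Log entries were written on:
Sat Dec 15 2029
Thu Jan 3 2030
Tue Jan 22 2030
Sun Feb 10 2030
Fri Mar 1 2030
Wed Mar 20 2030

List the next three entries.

Mon Apr 8 2030, Sat Apr 27 2030, Thu May 16 2030

The spacing is 19, 19, 19, 19, 19 days — always 19 days.
Wed Mar 20 2030 + 19 days = Mon Apr 8 2030.
Mon Apr 8 2030 + 19 days = Sat Apr 27 2030.
Sat Apr 27 2030 + 19 days = Thu May 16 2030.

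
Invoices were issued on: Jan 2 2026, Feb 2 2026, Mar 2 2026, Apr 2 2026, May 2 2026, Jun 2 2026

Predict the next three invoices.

Gaps: 31, 28, 31, 30, 31 days — not constant. Every event is on the 2nd of the month.
Pattern: the 2nd of each month.
Next: July 2026 → Jul 2 2026.
August 2026: Aug 2 2026.
September 2026: Sep 2 2026.

Jul 2 2026, Aug 2 2026, Sep 2 2026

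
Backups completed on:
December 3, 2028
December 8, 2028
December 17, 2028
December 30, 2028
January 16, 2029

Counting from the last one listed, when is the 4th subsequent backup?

May 4, 2029

The spacing grows by 4 each time: 5, 9, 13, 17 days.
Next gap: 21 days. January 16, 2029 + 21 days = February 6, 2029.
Next gap: 25 days. February 6, 2029 + 25 days = March 3, 2029.
Next gap: 29 days. March 3, 2029 + 29 days = April 1, 2029.
Next gap: 33 days. April 1, 2029 + 33 days = May 4, 2029.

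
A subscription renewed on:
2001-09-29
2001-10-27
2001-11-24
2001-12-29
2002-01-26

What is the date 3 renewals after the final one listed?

2002-04-27

Every date is a Saturday; gaps 28, 28, 35, 28 days.
Each is the last Saturday of its month (at least one falls on the 29th or later, ruling out '4th Saturday').
February 2002 ends with Saturday 2002-02-23.
March 2002 ends with Saturday 2002-03-30.
April 2002 ends with Saturday 2002-04-27.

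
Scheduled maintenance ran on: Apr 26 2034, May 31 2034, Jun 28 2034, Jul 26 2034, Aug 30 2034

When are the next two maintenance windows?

All Wednesdays; the gaps (35, 28, 28, 35) vary with month length.
This is the last Wednesday of each month.
Last Wednesday of September 2034: Sep 27 2034.
Last Wednesday of October 2034: Oct 25 2034.

Sep 27 2034, Oct 25 2034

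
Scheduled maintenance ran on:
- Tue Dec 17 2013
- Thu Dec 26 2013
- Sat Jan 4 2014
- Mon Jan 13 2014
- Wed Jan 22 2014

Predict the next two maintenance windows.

Gaps between consecutive events: 9, 9, 9, 9 days — a constant 9-day interval.
Wed Jan 22 2014 + 9 days = Fri Jan 31 2014.
Fri Jan 31 2014 + 9 days = Sun Feb 9 2014.

Fri Jan 31 2014, Sun Feb 9 2014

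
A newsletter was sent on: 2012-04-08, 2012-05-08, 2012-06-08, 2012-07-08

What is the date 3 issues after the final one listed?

2012-10-08

Gaps: 30, 31, 30 days — not constant. Every event is on the 8th of the month.
Pattern: the 8th of each month.
Next: August 2012 → 2012-08-08.
September 2012: 2012-09-08.
October 2012: 2012-10-08.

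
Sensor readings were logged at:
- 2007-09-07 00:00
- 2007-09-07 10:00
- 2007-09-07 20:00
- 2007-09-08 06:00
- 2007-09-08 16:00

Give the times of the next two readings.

2007-09-09 02:00, 2007-09-09 12:00

Spacing: 10, 10, 10, 10 h — constant 10 h.
2007-09-08 16:00 + 10 h = 2007-09-09 02:00.
2007-09-09 02:00 + 10 h = 2007-09-09 12:00.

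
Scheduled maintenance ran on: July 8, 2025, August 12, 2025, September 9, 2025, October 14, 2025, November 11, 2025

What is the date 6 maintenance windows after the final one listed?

May 12, 2026

These are Tuesdays at 28- or 35-day spacing (35, 28, 35, 28).
The pattern: 2nd Tuesday of the month.
2nd Tuesday of December 2025: December 9, 2025.
January 2026 — 2nd Tuesday is January 13, 2026.
February 2026 — 2nd Tuesday is February 10, 2026.
2nd Tuesday of March 2026: March 10, 2026.
2nd Tuesday of April 2026: April 14, 2026.
May 2026 — 2nd Tuesday is May 12, 2026.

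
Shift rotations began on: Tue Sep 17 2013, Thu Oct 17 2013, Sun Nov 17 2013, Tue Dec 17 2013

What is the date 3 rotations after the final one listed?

Mon Mar 17 2014

Each date is the 17th; the gaps (30, 31, 30) track the month lengths.
The rule is the 17th of each month.
January 2014: Fri Jan 17 2014.
Next: February 2014 → Mon Feb 17 2014.
March 2014: Mon Mar 17 2014.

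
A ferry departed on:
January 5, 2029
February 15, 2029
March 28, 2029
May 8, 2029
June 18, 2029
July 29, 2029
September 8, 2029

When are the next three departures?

October 19, 2029; November 29, 2029; January 9, 2030

Gaps between consecutive events: 41, 41, 41, 41, 41, 41 days — a constant 41-day interval.
September 8, 2029 + 41 days = October 19, 2029.
October 19, 2029 + 41 days = November 29, 2029.
November 29, 2029 + 41 days = January 9, 2030.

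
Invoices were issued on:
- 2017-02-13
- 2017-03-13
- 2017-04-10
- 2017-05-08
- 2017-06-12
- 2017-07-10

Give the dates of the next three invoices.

All dates are Mondays, 28, 28, 28, 35, 28 days apart.
Specifically, the 2nd Monday of each month.
August 2017 — 2nd Monday is 2017-08-14.
2nd Monday of September 2017: 2017-09-11.
2nd Monday of October 2017: 2017-10-09.

2017-08-14, 2017-09-11, 2017-10-09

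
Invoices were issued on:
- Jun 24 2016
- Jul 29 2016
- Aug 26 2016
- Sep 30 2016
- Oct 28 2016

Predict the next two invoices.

All Fridays; the gaps (35, 28, 35, 28) vary with month length.
This is the last Friday of each month.
November 2016 ends with Friday Nov 25 2016.
December 2016 ends with Friday Dec 30 2016.

Nov 25 2016, Dec 30 2016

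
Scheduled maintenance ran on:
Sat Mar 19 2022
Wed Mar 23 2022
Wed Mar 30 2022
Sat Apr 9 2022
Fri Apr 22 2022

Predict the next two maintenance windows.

The spacing grows by 3 each time: 4, 7, 10, 13 days.
Next gap: 16 days. Fri Apr 22 2022 + 16 days = Sun May 8 2022.
Next gap: 19 days. Sun May 8 2022 + 19 days = Fri May 27 2022.

Sun May 8 2022, Fri May 27 2022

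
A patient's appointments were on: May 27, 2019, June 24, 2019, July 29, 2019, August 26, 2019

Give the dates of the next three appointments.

Every date is a Monday; gaps 28, 35, 28 days.
Each is the last Monday of its month (at least one falls on the 29th or later, ruling out '4th Monday').
Last Monday of September 2019: September 30, 2019.
Last Monday of October 2019: October 28, 2019.
November 2019 ends with Monday November 25, 2019.

September 30, 2019; October 28, 2019; November 25, 2019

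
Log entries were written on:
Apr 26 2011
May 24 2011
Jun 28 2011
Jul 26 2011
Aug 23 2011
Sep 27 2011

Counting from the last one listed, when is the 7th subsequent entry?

Gaps: 28, 35, 28, 28, 35 days — a mix of 28 and 35. Every date is a Tuesday.
Each is the 4th Tuesday of its month.
4th Tuesday of October 2011: Oct 25 2011.
November 2011 — 4th Tuesday is Nov 22 2011.
December 2011 — 4th Tuesday is Dec 27 2011.
4th Tuesday of January 2012: Jan 24 2012.
4th Tuesday of February 2012: Feb 28 2012.
4th Tuesday of March 2012: Mar 27 2012.
April 2012 — 4th Tuesday is Apr 24 2012.

Apr 24 2012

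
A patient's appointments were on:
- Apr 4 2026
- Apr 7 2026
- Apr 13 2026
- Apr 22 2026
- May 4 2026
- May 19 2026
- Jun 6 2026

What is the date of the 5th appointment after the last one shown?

Oct 19 2026

Intervals are 3, 6, 9, 12, 15, 18 days — an arithmetic progression with common difference 3.
Next gap: 21 days. Jun 6 2026 + 21 days = Jun 27 2026.
Next gap: 24 days. Jun 27 2026 + 24 days = Jul 21 2026.
Next gap: 27 days. Jul 21 2026 + 27 days = Aug 17 2026.
Next gap: 30 days. Aug 17 2026 + 30 days = Sep 16 2026.
Next gap: 33 days. Sep 16 2026 + 33 days = Oct 19 2026.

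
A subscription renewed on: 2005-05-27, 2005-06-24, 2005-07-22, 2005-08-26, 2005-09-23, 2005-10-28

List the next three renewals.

2005-11-25, 2005-12-23, 2006-01-27

Gaps: 28, 28, 35, 28, 35 days — a mix of 28 and 35. Every date is a Friday.
Each is the 4th Friday of its month.
November 2005 — 4th Friday is 2005-11-25.
December 2005 — 4th Friday is 2005-12-23.
January 2006 — 4th Friday is 2006-01-27.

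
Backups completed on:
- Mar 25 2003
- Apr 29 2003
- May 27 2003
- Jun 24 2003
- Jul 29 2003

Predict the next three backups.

Aug 26 2003, Sep 30 2003, Oct 28 2003

These are Tuesdays with 35, 28, 28, 35-day gaps.
Each is the final Tuesday of its month — Apr 29 2003 is past the 28th, so '4th Tuesday' doesn't fit.
August 2003 ends with Tuesday Aug 26 2003.
Last Tuesday of September 2003: Sep 30 2003.
Last Tuesday of October 2003: Oct 28 2003.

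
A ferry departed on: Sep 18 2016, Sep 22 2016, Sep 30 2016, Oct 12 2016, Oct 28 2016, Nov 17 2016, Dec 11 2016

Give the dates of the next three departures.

Jan 8 2017, Feb 9 2017, Mar 17 2017

Gaps: 4, 8, 12, 16, 20, 24 days — each gap is 4 larger than the previous one.
Next gap: 28 days. Dec 11 2016 + 28 days = Jan 8 2017.
Next gap: 32 days. Jan 8 2017 + 32 days = Feb 9 2017.
Next gap: 36 days. Feb 9 2017 + 36 days = Mar 17 2017.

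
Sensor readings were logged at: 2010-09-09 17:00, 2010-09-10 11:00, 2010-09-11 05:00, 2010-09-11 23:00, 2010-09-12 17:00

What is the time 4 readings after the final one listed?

Gaps: 18, 18, 18, 18 hours — each event is 18 hours after the previous one.
2010-09-12 17:00 + 18 h = 2010-09-13 11:00.
2010-09-13 11:00 + 18 h = 2010-09-14 05:00.
2010-09-14 05:00 + 18 h = 2010-09-14 23:00.
2010-09-14 23:00 + 18 h = 2010-09-15 17:00.

2010-09-15 17:00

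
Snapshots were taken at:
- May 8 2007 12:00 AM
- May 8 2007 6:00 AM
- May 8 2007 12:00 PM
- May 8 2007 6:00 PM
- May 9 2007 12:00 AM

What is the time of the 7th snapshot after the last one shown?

May 10 2007 6:00 PM

The interval is a steady 6 hours (6, 6, 6, 6).
May 9 2007 12:00 AM + 6 h = May 9 2007 6:00 AM.
May 9 2007 6:00 AM + 6 h = May 9 2007 12:00 PM.
May 9 2007 12:00 PM + 6 h = May 9 2007 6:00 PM.
May 9 2007 6:00 PM + 6 h = May 10 2007 12:00 AM.
May 10 2007 12:00 AM + 6 h = May 10 2007 6:00 AM.
May 10 2007 6:00 AM + 6 h = May 10 2007 12:00 PM.
May 10 2007 12:00 PM + 6 h = May 10 2007 6:00 PM.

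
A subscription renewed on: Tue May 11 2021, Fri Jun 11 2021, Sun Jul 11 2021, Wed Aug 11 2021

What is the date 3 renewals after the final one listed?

Gaps: 31, 30, 31 days — not constant. Every event is on the 11th of the month.
Pattern: the 11th of each month.
Next: September 2021 → Sat Sep 11 2021.
Next: October 2021 → Mon Oct 11 2021.
November 2021: Thu Nov 11 2021.

Thu Nov 11 2021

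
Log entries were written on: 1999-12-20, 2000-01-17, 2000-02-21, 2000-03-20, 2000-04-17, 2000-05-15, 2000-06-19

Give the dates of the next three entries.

2000-07-17, 2000-08-21, 2000-09-18

These are Mondays at 28- or 35-day spacing (28, 35, 28, 28, 28, 35).
The pattern: 3rd Monday of the month.
July 2000 — 3rd Monday is 2000-07-17.
August 2000 — 3rd Monday is 2000-08-21.
September 2000 — 3rd Monday is 2000-09-18.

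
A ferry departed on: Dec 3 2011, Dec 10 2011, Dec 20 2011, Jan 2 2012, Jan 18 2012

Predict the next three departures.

Intervals are 7, 10, 13, 16 days — an arithmetic progression with common difference 3.
Next gap: 19 days. Jan 18 2012 + 19 days = Feb 6 2012.
Next gap: 22 days. Feb 6 2012 + 22 days = Feb 28 2012.
Next gap: 25 days. Feb 28 2012 + 25 days = Mar 24 2012.

Feb 6 2012, Feb 28 2012, Mar 24 2012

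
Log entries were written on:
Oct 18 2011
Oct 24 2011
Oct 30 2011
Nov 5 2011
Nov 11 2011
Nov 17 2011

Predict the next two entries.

Gaps between consecutive events: 6, 6, 6, 6, 6 days — a constant 6-day interval.
Nov 17 2011 + 6 days = Nov 23 2011.
Nov 23 2011 + 6 days = Nov 29 2011.

Nov 23 2011, Nov 29 2011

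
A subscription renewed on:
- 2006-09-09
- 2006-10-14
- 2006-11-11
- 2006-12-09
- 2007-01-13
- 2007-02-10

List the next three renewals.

2007-03-10, 2007-04-14, 2007-05-12

These are Saturdays at 28- or 35-day spacing (35, 28, 28, 35, 28).
The pattern: 2nd Saturday of the month.
2nd Saturday of March 2007: 2007-03-10.
April 2007 — 2nd Saturday is 2007-04-14.
May 2007 — 2nd Saturday is 2007-05-12.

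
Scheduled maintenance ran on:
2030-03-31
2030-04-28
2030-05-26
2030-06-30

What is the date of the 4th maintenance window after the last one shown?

Every date is a Sunday; gaps 28, 28, 35 days.
Each is the last Sunday of its month (at least one falls on the 29th or later, ruling out '4th Sunday').
July 2030 ends with Sunday 2030-07-28.
Last Sunday of August 2030: 2030-08-25.
September 2030 ends with Sunday 2030-09-29.
Last Sunday of October 2030: 2030-10-27.

2030-10-27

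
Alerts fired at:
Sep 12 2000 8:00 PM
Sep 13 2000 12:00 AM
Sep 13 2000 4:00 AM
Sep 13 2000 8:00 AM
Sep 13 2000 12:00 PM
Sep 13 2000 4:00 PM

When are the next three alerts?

Sep 13 2000 8:00 PM, Sep 14 2000 12:00 AM, Sep 14 2000 4:00 AM

The interval is a steady 4 hours (4, 4, 4, 4, 4).
Sep 13 2000 4:00 PM + 4 h = Sep 13 2000 8:00 PM.
Sep 13 2000 8:00 PM + 4 h = Sep 14 2000 12:00 AM.
Sep 14 2000 12:00 AM + 4 h = Sep 14 2000 4:00 AM.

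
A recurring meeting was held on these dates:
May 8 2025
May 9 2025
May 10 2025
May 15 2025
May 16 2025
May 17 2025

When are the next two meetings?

Every event lands on a Thursday or Friday or Saturday (gaps cycle 1, 1, 5, 1, 1).
So the schedule is: every Thursday, Friday and Saturday.
Next Thursday: May 22 2025.
The following Friday is May 23 2025.

May 22 2025, May 23 2025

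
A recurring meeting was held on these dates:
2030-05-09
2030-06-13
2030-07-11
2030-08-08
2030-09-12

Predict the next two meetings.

These are Thursdays at 28- or 35-day spacing (35, 28, 28, 35).
The pattern: 2nd Thursday of the month.
2nd Thursday of October 2030: 2030-10-10.
2nd Thursday of November 2030: 2030-11-14.

2030-10-10, 2030-11-14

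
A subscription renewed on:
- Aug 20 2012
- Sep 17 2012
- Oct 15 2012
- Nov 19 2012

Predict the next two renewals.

These are Mondays at 28- or 35-day spacing (28, 28, 35).
The pattern: 3rd Monday of the month.
3rd Monday of December 2012: Dec 17 2012.
3rd Monday of January 2013: Jan 21 2013.

Dec 17 2012, Jan 21 2013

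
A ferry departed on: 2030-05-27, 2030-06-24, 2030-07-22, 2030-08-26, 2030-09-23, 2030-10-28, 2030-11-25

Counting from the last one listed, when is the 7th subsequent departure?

2031-06-23

These are Mondays at 28- or 35-day spacing (28, 28, 35, 28, 35, 28).
The pattern: 4th Monday of the month.
4th Monday of December 2030: 2030-12-23.
4th Monday of January 2031: 2031-01-27.
February 2031 — 4th Monday is 2031-02-24.
4th Monday of March 2031: 2031-03-24.
4th Monday of April 2031: 2031-04-28.
May 2031 — 4th Monday is 2031-05-26.
June 2031 — 4th Monday is 2031-06-23.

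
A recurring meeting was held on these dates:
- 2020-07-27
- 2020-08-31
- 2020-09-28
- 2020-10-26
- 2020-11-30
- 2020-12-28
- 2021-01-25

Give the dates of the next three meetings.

2021-02-22, 2021-03-29, 2021-04-26

All Mondays; the gaps (35, 28, 28, 35, 28, 28) vary with month length.
This is the last Monday of each month.
Last Monday of February 2021: 2021-02-22.
March 2021 ends with Monday 2021-03-29.
Last Monday of April 2021: 2021-04-26.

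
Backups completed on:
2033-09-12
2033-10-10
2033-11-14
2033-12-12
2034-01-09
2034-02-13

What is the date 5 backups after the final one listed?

2034-07-10

Gaps: 28, 35, 28, 28, 35 days — a mix of 28 and 35. Every date is a Monday.
Each is the 2nd Monday of its month.
March 2034 — 2nd Monday is 2034-03-13.
April 2034 — 2nd Monday is 2034-04-10.
2nd Monday of May 2034: 2034-05-08.
2nd Monday of June 2034: 2034-06-12.
July 2034 — 2nd Monday is 2034-07-10.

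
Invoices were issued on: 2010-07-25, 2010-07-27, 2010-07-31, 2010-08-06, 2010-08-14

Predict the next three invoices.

2010-08-24, 2010-09-05, 2010-09-19

Intervals are 2, 4, 6, 8 days — an arithmetic progression with common difference 2.
Next gap: 10 days. 2010-08-14 + 10 days = 2010-08-24.
Next gap: 12 days. 2010-08-24 + 12 days = 2010-09-05.
Next gap: 14 days. 2010-09-05 + 14 days = 2010-09-19.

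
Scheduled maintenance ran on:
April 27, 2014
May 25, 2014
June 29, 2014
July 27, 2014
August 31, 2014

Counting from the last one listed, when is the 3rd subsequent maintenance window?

November 30, 2014

Every date is a Sunday; gaps 28, 35, 28, 35 days.
Each is the last Sunday of its month (at least one falls on the 29th or later, ruling out '4th Sunday').
Last Sunday of September 2014: September 28, 2014.
October 2014 ends with Sunday October 26, 2014.
Last Sunday of November 2014: November 30, 2014.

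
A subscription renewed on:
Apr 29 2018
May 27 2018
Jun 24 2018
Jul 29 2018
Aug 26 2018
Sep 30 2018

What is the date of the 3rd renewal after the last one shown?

Dec 30 2018

These are Sundays with 28, 28, 35, 28, 35-day gaps.
Each is the final Sunday of its month — Apr 29 2018 is past the 28th, so '4th Sunday' doesn't fit.
Last Sunday of October 2018: Oct 28 2018.
November 2018 ends with Sunday Nov 25 2018.
December 2018 ends with Sunday Dec 30 2018.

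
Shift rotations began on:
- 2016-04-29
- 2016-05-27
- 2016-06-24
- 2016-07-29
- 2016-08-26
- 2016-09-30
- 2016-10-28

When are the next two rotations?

2016-11-25, 2016-12-30

All Fridays; the gaps (28, 28, 35, 28, 35, 28) vary with month length.
This is the last Friday of each month.
November 2016 ends with Friday 2016-11-25.
Last Friday of December 2016: 2016-12-30.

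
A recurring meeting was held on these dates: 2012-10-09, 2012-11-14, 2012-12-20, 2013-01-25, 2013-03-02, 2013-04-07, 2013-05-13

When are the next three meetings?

2013-06-18, 2013-07-24, 2013-08-29

The spacing is 36, 36, 36, 36, 36, 36 days — always 36 days.
2013-05-13 + 36 days = 2013-06-18.
2013-06-18 + 36 days = 2013-07-24.
2013-07-24 + 36 days = 2013-08-29.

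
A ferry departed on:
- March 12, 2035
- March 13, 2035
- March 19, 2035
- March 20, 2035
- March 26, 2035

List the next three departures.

The gap pattern 1, 6, 1, 6 repeats every 2 events.
These are the Mondays and Tuesdays of each week.
Next Tuesday: March 27, 2035.
Next Monday: April 2, 2035.
The following Tuesday is April 3, 2035.

March 27, 2035; April 2, 2035; April 3, 2035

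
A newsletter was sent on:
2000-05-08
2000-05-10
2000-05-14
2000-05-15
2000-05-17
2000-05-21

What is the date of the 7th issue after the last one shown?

2000-06-05

The gap pattern 2, 4, 1, 2, 4 repeats every 3 events.
These are the Mondays, Wednesdays and Sundays of each week.
The following Monday is 2000-05-22.
The following Wednesday is 2000-05-24.
The following Sunday is 2000-05-28.
The following Monday is 2000-05-29.
Next Wednesday: 2000-05-31.
Next Sunday: 2000-06-04.
Next Monday: 2000-06-05.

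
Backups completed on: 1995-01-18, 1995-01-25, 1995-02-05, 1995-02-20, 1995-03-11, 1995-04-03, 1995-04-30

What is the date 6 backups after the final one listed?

1996-01-01

Intervals are 7, 11, 15, 19, 23, 27 days — an arithmetic progression with common difference 4.
Next gap: 31 days. 1995-04-30 + 31 days = 1995-05-31.
Next gap: 35 days. 1995-05-31 + 35 days = 1995-07-05.
Next gap: 39 days. 1995-07-05 + 39 days = 1995-08-13.
Next gap: 43 days. 1995-08-13 + 43 days = 1995-09-25.
Next gap: 47 days. 1995-09-25 + 47 days = 1995-11-11.
Next gap: 51 days. 1995-11-11 + 51 days = 1996-01-01.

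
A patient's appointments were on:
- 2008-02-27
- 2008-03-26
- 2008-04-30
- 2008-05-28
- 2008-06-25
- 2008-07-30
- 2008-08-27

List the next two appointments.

2008-09-24, 2008-10-29

Every date is a Wednesday; gaps 28, 35, 28, 28, 35, 28 days.
Each is the last Wednesday of its month (at least one falls on the 29th or later, ruling out '4th Wednesday').
September 2008 ends with Wednesday 2008-09-24.
October 2008 ends with Wednesday 2008-10-29.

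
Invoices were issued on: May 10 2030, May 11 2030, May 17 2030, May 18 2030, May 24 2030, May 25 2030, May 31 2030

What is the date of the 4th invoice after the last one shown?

Jun 14 2030

Every event lands on a Friday or Saturday (gaps cycle 1, 6, 1, 6, 1, 6).
So the schedule is: every Friday and Saturday.
Next Saturday: Jun 1 2030.
The following Friday is Jun 7 2030.
The following Saturday is Jun 8 2030.
The following Friday is Jun 14 2030.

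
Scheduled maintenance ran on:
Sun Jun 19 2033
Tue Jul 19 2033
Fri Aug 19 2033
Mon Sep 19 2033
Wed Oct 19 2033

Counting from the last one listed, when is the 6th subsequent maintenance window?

The day-of-month is always 19 (30, 31, 31, 30 days between events).
So this recurs on the 19th of each month.
November 2033: Sat Nov 19 2033.
December 2033: Mon Dec 19 2033.
Next: January 2034 → Thu Jan 19 2034.
Next: February 2034 → Sun Feb 19 2034.
March 2034: Sun Mar 19 2034.
April 2034: Wed Apr 19 2034.

Wed Apr 19 2034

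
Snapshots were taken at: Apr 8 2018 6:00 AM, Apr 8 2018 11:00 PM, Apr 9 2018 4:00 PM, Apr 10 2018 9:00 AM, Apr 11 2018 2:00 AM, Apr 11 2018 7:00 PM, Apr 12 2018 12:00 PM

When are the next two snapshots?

Gaps: 17, 17, 17, 17, 17, 17 hours — each event is 17 hours after the previous one.
Apr 12 2018 12:00 PM + 17 h = Apr 13 2018 5:00 AM.
Apr 13 2018 5:00 AM + 17 h = Apr 13 2018 10:00 PM.

Apr 13 2018 5:00 AM, Apr 13 2018 10:00 PM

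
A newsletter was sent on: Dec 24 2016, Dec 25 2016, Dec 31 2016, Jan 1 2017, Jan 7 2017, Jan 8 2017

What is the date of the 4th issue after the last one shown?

Every event lands on a Saturday or Sunday (gaps cycle 1, 6, 1, 6, 1).
So the schedule is: every Saturday and Sunday.
The following Saturday is Jan 14 2017.
The following Sunday is Jan 15 2017.
The following Saturday is Jan 21 2017.
The following Sunday is Jan 22 2017.

Jan 22 2017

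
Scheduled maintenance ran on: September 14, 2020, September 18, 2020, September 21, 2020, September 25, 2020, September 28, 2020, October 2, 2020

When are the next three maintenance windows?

The gap pattern 4, 3, 4, 3, 4 repeats every 2 events.
These are the Mondays and Fridays of each week.
The following Monday is October 5, 2020.
The following Friday is October 9, 2020.
The following Monday is October 12, 2020.

October 5, 2020; October 9, 2020; October 12, 2020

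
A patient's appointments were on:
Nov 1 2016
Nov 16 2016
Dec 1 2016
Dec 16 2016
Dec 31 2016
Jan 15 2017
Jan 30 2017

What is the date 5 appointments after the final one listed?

Apr 15 2017

Every event comes 15 days after the last (15, 15, 15, 15, 15, 15).
Jan 30 2017 + 15 days = Feb 14 2017.
Feb 14 2017 + 15 days = Mar 1 2017.
Mar 1 2017 + 15 days = Mar 16 2017.
Mar 16 2017 + 15 days = Mar 31 2017.
Mar 31 2017 + 15 days = Apr 15 2017.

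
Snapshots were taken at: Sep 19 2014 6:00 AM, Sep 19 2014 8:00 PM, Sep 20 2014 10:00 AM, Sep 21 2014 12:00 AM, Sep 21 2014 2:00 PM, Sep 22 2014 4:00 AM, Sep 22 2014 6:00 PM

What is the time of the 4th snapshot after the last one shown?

Sep 25 2014 2:00 AM

The interval is a steady 14 hours (14, 14, 14, 14, 14, 14).
Sep 22 2014 6:00 PM + 14 h = Sep 23 2014 8:00 AM.
Sep 23 2014 8:00 AM + 14 h = Sep 23 2014 10:00 PM.
Sep 23 2014 10:00 PM + 14 h = Sep 24 2014 12:00 PM.
Sep 24 2014 12:00 PM + 14 h = Sep 25 2014 2:00 AM.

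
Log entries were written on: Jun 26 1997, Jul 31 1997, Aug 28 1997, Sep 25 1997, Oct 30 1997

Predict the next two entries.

Every date is a Thursday; gaps 35, 28, 28, 35 days.
Each is the last Thursday of its month (at least one falls on the 29th or later, ruling out '4th Thursday').
November 1997 ends with Thursday Nov 27 1997.
Last Thursday of December 1997: Dec 25 1997.

Nov 27 1997, Dec 25 1997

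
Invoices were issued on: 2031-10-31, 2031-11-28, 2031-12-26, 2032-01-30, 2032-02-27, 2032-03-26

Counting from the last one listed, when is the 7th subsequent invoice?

These are Fridays with 28, 28, 35, 28, 28-day gaps.
Each is the final Friday of its month — 2031-10-31 is past the 28th, so '4th Friday' doesn't fit.
Last Friday of April 2032: 2032-04-30.
May 2032 ends with Friday 2032-05-28.
June 2032 ends with Friday 2032-06-25.
July 2032 ends with Friday 2032-07-30.
August 2032 ends with Friday 2032-08-27.
September 2032 ends with Friday 2032-09-24.
October 2032 ends with Friday 2032-10-29.

2032-10-29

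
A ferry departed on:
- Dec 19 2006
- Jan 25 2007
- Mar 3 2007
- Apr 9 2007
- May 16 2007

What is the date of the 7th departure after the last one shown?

The spacing is 37, 37, 37, 37 days — always 37 days.
May 16 2007 + 37 days = Jun 22 2007.
Jun 22 2007 + 37 days = Jul 29 2007.
Jul 29 2007 + 37 days = Sep 4 2007.
Sep 4 2007 + 37 days = Oct 11 2007.
Oct 11 2007 + 37 days = Nov 17 2007.
Nov 17 2007 + 37 days = Dec 24 2007.
Dec 24 2007 + 37 days = Jan 30 2008.

Jan 30 2008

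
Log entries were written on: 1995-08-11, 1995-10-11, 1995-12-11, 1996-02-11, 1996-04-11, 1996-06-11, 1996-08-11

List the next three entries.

The day-of-month is always 11 (61, 61, 62, 60, 61, 61 days between events).
So this recurs on the 11th of every 2 months.
October 1996: 1996-10-11.
Next: December 1996 → 1996-12-11.
Next: February 1997 → 1997-02-11.

1996-10-11, 1996-12-11, 1997-02-11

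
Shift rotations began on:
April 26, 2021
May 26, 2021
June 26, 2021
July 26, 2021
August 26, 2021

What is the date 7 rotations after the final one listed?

March 26, 2022

Each date is the 26th; the gaps (30, 31, 30, 31) track the month lengths.
The rule is the 26th of each month.
Next: September 2021 → September 26, 2021.
Next: October 2021 → October 26, 2021.
November 2021: November 26, 2021.
December 2021: December 26, 2021.
Next: January 2022 → January 26, 2022.
Next: February 2022 → February 26, 2022.
March 2022: March 26, 2022.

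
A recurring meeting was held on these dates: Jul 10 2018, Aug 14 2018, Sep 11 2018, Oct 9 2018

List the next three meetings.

Nov 13 2018, Dec 11 2018, Jan 8 2019

These are Tuesdays at 28- or 35-day spacing (35, 28, 28).
The pattern: 2nd Tuesday of the month.
November 2018 — 2nd Tuesday is Nov 13 2018.
2nd Tuesday of December 2018: Dec 11 2018.
January 2019 — 2nd Tuesday is Jan 8 2019.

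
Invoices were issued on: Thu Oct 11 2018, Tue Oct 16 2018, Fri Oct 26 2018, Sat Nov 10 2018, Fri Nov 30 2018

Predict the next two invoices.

The spacing grows by 5 each time: 5, 10, 15, 20 days.
Next gap: 25 days. Fri Nov 30 2018 + 25 days = Tue Dec 25 2018.
Next gap: 30 days. Tue Dec 25 2018 + 30 days = Thu Jan 24 2019.

Tue Dec 25 2018, Thu Jan 24 2019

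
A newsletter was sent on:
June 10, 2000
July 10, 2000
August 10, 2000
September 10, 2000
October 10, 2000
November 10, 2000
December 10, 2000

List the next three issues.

The day-of-month is always 10 (30, 31, 31, 30, 31, 30 days between events).
So this recurs on the 10th of each month.
Next: January 2001 → January 10, 2001.
February 2001: February 10, 2001.
March 2001: March 10, 2001.

January 10, 2001; February 10, 2001; March 10, 2001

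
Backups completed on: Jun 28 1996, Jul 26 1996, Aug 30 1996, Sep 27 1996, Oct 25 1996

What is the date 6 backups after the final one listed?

Apr 25 1997

These are Fridays with 28, 35, 28, 28-day gaps.
Each is the final Friday of its month — Aug 30 1996 is past the 28th, so '4th Friday' doesn't fit.
November 1996 ends with Friday Nov 29 1996.
Last Friday of December 1996: Dec 27 1996.
January 1997 ends with Friday Jan 31 1997.
February 1997 ends with Friday Feb 28 1997.
March 1997 ends with Friday Mar 28 1997.
Last Friday of April 1997: Apr 25 1997.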